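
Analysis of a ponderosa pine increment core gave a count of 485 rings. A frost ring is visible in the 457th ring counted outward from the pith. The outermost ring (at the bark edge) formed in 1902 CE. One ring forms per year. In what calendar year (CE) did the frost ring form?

1874 CE

Between ring 457 and the bark edge there are 485 − 457 = 28 rings.
Counting back 28 years from 1902 CE places the frost ring in 1902 − 28 = 1874 CE.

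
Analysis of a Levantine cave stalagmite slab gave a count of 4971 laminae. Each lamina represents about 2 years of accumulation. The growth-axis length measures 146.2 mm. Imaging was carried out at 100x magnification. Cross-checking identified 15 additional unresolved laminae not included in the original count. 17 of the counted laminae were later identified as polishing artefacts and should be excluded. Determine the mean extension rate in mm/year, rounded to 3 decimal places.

Adjusted count: 4971 − 17 + 15 = 4969 laminae.
Multiplying by 2 years per lamina: 4969 × 2 = 9938 years.
146.2 mm over 9938 years gives 146.2 / 9938 ≈ 0.015 mm/year.

0.015 mm/year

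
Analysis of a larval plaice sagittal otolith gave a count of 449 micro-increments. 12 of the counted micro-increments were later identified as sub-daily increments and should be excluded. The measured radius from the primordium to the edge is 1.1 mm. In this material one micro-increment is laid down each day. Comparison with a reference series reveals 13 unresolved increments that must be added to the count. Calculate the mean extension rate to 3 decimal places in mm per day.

0.002 mm per day

Correcting the raw count gives 449 − 12 + 13 = 450 true micro-increments.
1.1 mm over 450 days gives 1.1 / 450 ≈ 0.002 mm per day.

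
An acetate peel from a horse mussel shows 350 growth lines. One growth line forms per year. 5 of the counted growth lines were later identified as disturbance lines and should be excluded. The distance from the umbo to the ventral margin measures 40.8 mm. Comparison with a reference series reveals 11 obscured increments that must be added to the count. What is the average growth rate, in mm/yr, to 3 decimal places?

0.115 mm/yr

True growth line count = 350 − 5 + 11 = 356.
40.8 mm over 356 years gives 40.8 / 356 ≈ 0.115 mm/yr.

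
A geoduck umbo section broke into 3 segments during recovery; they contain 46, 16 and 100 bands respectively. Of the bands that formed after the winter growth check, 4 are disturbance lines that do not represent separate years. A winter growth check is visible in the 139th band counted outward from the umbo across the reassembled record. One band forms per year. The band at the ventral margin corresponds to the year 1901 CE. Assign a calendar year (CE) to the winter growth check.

Total bands = 46 + 16 + 100 = 162.
Between band 139 and the ventral margin there are 162 − 139 = 23 bands.
Removing the 4 false bands leaves 23 − 4 = 19 true bands beyond the winter growth check.
Counting back 19 years from 1901 CE places the winter growth check in 1901 − 19 = 1882 CE.

1882 CE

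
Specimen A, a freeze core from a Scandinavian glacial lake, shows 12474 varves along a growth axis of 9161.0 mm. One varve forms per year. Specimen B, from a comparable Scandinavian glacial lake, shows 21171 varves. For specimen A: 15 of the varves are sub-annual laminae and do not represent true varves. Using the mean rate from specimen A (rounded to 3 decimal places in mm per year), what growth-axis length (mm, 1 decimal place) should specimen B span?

Specimen A: adjusted count: 12474 − 15 = 12459 varves.
A: Extension rate ≈ 9161.0 / 12459 = 0.735 mm per year.
B's length ≈ 0.735 × 21171 = 15560.7 mm.

15560.7 mm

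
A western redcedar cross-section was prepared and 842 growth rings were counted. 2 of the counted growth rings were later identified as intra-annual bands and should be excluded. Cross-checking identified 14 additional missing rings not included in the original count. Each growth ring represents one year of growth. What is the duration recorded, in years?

Adjusted count: 842 − 2 + 14 = 854 growth rings.
One growth ring per year makes the duration 854 years.

854 years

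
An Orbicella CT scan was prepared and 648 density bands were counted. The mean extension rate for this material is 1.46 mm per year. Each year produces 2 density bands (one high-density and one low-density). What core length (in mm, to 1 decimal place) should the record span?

473.0 mm

648 density bands at 2 per year is 648 / 2 = 324 years.
Predicted length = 1.46 mm/year × 324 years = 473.0 mm.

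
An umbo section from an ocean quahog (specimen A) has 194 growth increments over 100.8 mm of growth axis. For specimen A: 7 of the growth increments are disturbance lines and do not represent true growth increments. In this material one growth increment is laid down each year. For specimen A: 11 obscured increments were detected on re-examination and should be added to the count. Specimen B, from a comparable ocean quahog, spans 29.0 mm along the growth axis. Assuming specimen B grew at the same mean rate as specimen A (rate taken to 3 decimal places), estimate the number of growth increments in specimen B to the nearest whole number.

Specimen A: adjusted count: 194 − 7 + 11 = 198 growth increments.
A: Extension rate ≈ 100.8 / 198 = 0.509 mm per year.
For B, 29.0 / 0.509 = 56.97 years ≈ 57 growth increments.

57 growth increments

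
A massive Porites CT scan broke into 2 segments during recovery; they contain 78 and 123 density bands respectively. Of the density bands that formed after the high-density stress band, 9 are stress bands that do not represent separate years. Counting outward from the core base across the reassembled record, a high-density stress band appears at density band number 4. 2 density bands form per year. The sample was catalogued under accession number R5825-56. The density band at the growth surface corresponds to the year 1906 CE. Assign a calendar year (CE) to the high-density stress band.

Total density bands = 78 + 123 = 201.
201 − 4 = 197 density bands lie beyond the high-density stress band toward the growth surface.
Removing the 9 false density bands leaves 197 − 9 = 188 true density bands beyond the high-density stress band.
With 2 density bands per year, 188 / 2 = 94 years.
Counting back 94 years from 1906 CE places the high-density stress band in 1906 − 94 = 1812 CE.

1812 CE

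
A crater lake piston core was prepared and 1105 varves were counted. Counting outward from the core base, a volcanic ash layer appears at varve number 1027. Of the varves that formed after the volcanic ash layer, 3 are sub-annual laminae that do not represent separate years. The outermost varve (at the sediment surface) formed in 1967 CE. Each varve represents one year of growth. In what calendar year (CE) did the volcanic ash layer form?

1892 CE

Between varve 1027 and the sediment surface there are 1105 − 1027 = 78 varves.
Removing the 3 false varves leaves 78 − 3 = 75 true varves beyond the volcanic ash layer.
Counting back 75 years from 1967 CE places the volcanic ash layer in 1967 − 75 = 1892 CE.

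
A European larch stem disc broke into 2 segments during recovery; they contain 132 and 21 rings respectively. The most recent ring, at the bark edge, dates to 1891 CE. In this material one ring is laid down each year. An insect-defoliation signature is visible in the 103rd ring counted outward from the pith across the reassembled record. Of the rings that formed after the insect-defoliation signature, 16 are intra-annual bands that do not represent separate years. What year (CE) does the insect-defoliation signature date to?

Total rings = 132 + 21 = 153.
Between ring 103 and the bark edge there are 153 − 103 = 50 rings.
Removing the 16 false rings leaves 50 − 16 = 34 true rings beyond the insect-defoliation signature.
The ring at the bark edge is 1891 CE, so the insect-defoliation signature dates to 1891 − 34 = 1857 CE.

1857 CE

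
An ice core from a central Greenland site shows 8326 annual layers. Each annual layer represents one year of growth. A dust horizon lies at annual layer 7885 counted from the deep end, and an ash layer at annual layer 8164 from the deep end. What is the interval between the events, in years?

Separation: 8164 − 7885 = 279 annual layers.
At one annual layer per year, 279 years elapsed between them.

279 years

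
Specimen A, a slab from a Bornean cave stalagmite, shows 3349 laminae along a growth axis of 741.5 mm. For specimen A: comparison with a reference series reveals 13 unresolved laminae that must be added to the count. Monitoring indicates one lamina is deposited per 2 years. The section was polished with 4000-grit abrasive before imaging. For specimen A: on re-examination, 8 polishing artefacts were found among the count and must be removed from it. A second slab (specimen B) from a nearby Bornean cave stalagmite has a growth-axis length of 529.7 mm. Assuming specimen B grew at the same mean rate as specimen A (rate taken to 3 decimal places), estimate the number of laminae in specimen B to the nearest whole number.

Specimen A: true lamina count = 3349 − 8 + 13 = 3354.
Specimen A: multiplying by 2 years per lamina: 3354 × 2 = 6708 years.
A: Extension rate ≈ 741.5 / 6708 = 0.111 mm per year.
For B, 529.7 / 0.111 = 4772.07 years; at 2 years per lamina that is 4772.07 / 2 ≈ 2386 laminae.

2386 laminae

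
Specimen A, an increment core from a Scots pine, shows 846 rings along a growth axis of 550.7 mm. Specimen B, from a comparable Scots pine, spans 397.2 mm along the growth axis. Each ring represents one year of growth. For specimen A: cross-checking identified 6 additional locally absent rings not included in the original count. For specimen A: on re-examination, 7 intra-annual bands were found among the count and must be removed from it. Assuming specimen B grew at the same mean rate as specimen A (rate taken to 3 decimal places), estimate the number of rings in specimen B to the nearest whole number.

609 rings

Specimen A: correcting the raw count gives 846 − 7 + 6 = 845 true rings.
A: 550.7 mm over 845 years gives 550.7 / 845 ≈ 0.652 mm/yr.
Specimen B: 397.2 mm / 0.652 mm per year = 609.20 years ≈ 609 rings.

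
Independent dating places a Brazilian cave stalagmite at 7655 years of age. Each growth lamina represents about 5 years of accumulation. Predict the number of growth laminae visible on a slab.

At 5 years per growth lamina, 7655 / 5 = 1531 growth laminae are expected.
So 1531 growth laminae should be present.

1531 growth laminae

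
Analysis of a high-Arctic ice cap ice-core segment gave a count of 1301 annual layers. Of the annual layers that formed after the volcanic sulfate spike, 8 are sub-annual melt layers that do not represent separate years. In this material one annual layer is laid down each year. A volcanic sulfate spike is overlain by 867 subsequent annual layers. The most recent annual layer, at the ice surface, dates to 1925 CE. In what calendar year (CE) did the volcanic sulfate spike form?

867 annual layers formed after the volcanic sulfate spike.
Removing the 8 false annual layers leaves 867 − 8 = 859 true annual layers beyond the volcanic sulfate spike.
Counting back 859 years from 1925 CE places the volcanic sulfate spike in 1925 − 859 = 1066 CE.

1066 CE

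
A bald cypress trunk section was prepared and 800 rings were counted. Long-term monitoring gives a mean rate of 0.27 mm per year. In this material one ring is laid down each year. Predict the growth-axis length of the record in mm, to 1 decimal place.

216.0 mm

800 years of growth are recorded.
Predicted length = 0.27 mm/year × 800 years = 216.0 mm.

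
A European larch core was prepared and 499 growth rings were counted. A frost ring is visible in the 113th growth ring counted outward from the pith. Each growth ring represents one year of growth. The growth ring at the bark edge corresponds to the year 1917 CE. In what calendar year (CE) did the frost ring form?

499 − 113 = 386 growth rings lie beyond the frost ring toward the bark edge.
1917 − 386 = 1531 CE.

1531 CE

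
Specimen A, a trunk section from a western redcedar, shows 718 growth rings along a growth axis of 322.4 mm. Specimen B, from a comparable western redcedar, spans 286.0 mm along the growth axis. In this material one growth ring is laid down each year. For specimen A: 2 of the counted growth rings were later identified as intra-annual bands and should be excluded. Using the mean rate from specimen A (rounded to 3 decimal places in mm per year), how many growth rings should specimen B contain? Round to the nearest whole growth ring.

Specimen A: after corrections the count is 718 − 2 = 716 growth rings.
A: Mean rate = 322.4 mm / 716 years ≈ 0.450 mm/year.
B spans 286.0 / 0.450 = 635.56 years ≈ 636 growth rings.

636 growth rings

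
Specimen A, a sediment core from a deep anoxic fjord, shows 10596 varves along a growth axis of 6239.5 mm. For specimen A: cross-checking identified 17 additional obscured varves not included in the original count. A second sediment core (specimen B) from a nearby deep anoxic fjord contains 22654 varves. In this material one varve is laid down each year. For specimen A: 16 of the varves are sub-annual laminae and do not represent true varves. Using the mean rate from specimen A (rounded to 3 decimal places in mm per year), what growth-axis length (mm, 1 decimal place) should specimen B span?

13343.2 mm

Specimen A: adjusted count: 10596 − 16 + 17 = 10597 varves.
A: Extension rate ≈ 6239.5 / 10597 = 0.589 mm/year.
For B, 0.589 mm/year × 22654 years = 13343.2 mm.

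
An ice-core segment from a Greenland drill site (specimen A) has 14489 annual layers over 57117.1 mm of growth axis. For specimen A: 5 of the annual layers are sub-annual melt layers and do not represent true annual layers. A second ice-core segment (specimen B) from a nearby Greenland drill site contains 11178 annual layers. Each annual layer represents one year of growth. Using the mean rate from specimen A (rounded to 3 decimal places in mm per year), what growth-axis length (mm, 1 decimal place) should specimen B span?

Specimen A: after corrections the count is 14489 − 5 = 14484 annual layers.
A: Mean rate = 57117.1 mm / 14484 years ≈ 3.943 mm/yr.
B's length ≈ 3.943 × 11178 = 44074.9 mm.

44074.9 mm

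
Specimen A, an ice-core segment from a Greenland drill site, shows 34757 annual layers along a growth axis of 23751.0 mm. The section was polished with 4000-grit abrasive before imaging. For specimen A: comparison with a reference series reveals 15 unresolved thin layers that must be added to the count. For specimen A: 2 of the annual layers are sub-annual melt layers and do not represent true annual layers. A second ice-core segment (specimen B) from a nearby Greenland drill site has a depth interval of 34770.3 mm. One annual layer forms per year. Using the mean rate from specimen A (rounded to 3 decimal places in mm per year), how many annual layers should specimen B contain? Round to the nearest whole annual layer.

50908 annual layers

Specimen A: true annual layer count = 34757 − 2 + 15 = 34770.
A: 23751.0 mm over 34770 years gives 23751.0 / 34770 ≈ 0.683 mm/year.
B spans 34770.3 / 0.683 = 50908.20 years ≈ 50908 annual layers.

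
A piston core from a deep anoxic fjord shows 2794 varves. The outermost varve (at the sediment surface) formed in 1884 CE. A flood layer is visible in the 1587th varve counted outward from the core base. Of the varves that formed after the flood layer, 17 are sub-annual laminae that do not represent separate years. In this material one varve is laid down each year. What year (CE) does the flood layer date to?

2794 − 1587 = 1207 varves lie beyond the flood layer toward the sediment surface.
Removing the 17 false varves leaves 1207 − 17 = 1190 true varves beyond the flood layer.
1884 − 1190 = 694 CE.

694 CE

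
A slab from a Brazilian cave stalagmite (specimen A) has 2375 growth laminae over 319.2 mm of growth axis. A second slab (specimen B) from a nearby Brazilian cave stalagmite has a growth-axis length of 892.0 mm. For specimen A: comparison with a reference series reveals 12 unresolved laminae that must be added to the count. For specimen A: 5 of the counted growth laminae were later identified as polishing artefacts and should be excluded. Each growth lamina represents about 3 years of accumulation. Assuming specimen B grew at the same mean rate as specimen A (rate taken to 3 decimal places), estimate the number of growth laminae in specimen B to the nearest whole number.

6607 growth laminae

Specimen A: adjusted count: 2375 − 5 + 12 = 2382 growth laminae.
Specimen A: at 3 years per growth lamina, 2382 × 3 = 7146 years.
A: 319.2 mm over 7146 years gives 319.2 / 7146 ≈ 0.045 mm per year.
B spans 892.0 / 0.045 = 19822.22 years; at 3 years per growth lamina that is 19822.22 / 3 ≈ 6607 growth laminae.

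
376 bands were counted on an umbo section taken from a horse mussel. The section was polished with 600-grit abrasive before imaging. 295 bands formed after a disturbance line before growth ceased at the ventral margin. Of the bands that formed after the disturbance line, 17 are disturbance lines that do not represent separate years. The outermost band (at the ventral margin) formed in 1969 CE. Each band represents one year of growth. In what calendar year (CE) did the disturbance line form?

1691 CE

There are 295 bands younger than the disturbance line.
Excluding 17 false bands: 295 − 17 = 278.
1969 − 278 = 1691 CE.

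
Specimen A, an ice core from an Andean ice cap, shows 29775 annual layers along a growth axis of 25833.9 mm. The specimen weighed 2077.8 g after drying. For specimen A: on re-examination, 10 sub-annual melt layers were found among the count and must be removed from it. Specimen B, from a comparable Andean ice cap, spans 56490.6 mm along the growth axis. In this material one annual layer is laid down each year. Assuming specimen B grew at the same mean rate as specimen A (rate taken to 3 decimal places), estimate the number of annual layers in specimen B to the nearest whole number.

Specimen A: correcting the raw count gives 29775 − 10 = 29765 true annual layers.
A: Mean rate = 25833.9 mm / 29765 years ≈ 0.868 mm per year.
For B, 56490.6 / 0.868 = 65081.34 years ≈ 65081 annual layers.

65081 annual layers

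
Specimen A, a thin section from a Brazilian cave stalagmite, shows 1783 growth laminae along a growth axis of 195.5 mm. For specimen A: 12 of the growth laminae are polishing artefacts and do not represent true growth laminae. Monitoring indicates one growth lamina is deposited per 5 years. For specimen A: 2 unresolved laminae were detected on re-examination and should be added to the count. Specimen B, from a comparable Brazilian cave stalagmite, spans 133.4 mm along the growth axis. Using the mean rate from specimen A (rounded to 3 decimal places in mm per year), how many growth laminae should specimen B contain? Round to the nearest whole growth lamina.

Specimen A: adjusted count: 1783 − 12 + 2 = 1773 growth laminae.
Specimen A: multiplying by 5 years per growth lamina: 1773 × 5 = 8865 years.
A: Mean rate = 195.5 mm / 8865 years ≈ 0.022 mm/yr.
B spans 133.4 / 0.022 = 6063.64 years; at 5 years per growth lamina that is 6063.64 / 5 ≈ 1213 growth laminae.

1213 growth laminae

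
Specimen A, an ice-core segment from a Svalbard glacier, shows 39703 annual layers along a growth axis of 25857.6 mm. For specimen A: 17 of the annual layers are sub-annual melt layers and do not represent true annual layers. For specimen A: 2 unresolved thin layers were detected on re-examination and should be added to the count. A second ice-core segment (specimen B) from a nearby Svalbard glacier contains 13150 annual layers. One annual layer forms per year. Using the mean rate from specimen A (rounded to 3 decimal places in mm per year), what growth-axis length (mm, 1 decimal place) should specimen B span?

8573.8 mm

Specimen A: after corrections the count is 39703 − 17 + 2 = 39688 annual layers.
A: Extension rate ≈ 25857.6 / 39688 = 0.652 mm/yr.
B's length ≈ 0.652 × 13150 = 8573.8 mm.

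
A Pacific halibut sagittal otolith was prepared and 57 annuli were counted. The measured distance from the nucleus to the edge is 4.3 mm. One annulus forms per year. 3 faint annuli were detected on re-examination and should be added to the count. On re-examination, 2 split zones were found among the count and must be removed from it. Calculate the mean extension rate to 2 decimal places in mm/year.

0.07 mm/year

Correcting the raw count gives 57 − 2 + 3 = 58 true annuli.
Mean rate = 4.3 mm / 58 years ≈ 0.07 mm/year.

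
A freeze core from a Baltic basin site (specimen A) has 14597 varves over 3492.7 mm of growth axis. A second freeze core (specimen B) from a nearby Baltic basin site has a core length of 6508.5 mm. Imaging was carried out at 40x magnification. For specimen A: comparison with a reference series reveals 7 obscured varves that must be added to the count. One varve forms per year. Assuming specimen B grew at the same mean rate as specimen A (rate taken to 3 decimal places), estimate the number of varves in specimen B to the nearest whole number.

Specimen A: adjusted count: 14597 + 7 = 14604 varves.
A: Mean rate = 3492.7 mm / 14604 years ≈ 0.239 mm/year.
Specimen B: 6508.5 mm / 0.239 mm per year = 27232.22 years ≈ 27232 varves.

27232 varves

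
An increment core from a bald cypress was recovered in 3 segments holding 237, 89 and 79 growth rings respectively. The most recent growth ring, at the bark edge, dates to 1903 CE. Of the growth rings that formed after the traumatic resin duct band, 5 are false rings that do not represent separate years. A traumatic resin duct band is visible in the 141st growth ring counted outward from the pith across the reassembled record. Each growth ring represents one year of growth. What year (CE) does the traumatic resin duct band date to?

1644 CE

Total growth rings = 237 + 89 + 79 = 405.
Between growth ring 141 and the bark edge there are 405 − 141 = 264 growth rings.
264 − 5 false = 259 true growth rings after the traumatic resin duct band.
The growth ring at the bark edge is 1903 CE, so the traumatic resin duct band dates to 1903 − 259 = 1644 CE.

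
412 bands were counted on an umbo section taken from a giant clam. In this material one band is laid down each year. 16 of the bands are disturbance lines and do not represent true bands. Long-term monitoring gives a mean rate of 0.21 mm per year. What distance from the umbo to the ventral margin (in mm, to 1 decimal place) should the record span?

83.2 mm

Adjusted count: 412 − 16 = 396 bands.
396 years at 0.21 mm/year gives 0.21 × 396 = 83.2 mm.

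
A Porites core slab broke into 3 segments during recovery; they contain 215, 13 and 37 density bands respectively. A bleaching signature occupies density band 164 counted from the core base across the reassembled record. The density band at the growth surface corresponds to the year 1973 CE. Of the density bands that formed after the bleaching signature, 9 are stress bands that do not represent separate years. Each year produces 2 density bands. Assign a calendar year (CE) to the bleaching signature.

Total density bands = 215 + 13 + 37 = 265.
The bleaching signature sits at density band 164 from the core base, so 265 − 164 = 101 density bands formed after it.
Removing the 9 false density bands leaves 101 − 9 = 92 true density bands beyond the bleaching signature.
With 2 density bands per year, 92 / 2 = 46 years.
Counting back 46 years from 1973 CE places the bleaching signature in 1973 − 46 = 1927 CE.

1927 CE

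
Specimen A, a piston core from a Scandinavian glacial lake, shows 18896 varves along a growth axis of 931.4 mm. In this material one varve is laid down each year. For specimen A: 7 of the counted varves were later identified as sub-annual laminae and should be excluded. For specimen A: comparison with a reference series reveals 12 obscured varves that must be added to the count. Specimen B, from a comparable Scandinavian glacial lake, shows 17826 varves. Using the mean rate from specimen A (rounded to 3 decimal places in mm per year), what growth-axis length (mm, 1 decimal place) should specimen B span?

873.5 mm

Specimen A: true varve count = 18896 − 7 + 12 = 18901.
A: Mean rate = 931.4 mm / 18901 years ≈ 0.049 mm/yr.
For B, 0.049 mm/year × 17826 years = 873.5 mm.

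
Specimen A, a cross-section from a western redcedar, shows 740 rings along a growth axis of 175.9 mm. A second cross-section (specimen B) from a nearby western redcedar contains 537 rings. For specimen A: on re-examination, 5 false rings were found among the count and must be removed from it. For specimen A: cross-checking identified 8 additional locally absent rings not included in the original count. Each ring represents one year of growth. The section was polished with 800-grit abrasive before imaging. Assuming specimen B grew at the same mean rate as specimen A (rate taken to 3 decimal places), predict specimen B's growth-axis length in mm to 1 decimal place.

Specimen A: correcting the raw count gives 740 − 5 + 8 = 743 true rings.
A: 175.9 mm over 743 years gives 175.9 / 743 ≈ 0.237 mm/year.
For B, 0.237 mm/year × 537 years = 127.3 mm.

127.3 mm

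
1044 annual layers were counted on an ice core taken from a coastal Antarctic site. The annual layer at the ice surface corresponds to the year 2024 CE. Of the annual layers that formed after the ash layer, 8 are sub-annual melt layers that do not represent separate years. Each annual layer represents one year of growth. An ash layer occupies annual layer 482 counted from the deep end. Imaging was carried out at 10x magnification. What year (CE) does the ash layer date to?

The ash layer sits at annual layer 482 from the deep end, so 1044 − 482 = 562 annual layers formed after it.
Excluding 8 false annual layers: 562 − 8 = 554.
Counting back 554 years from 2024 CE places the ash layer in 2024 − 554 = 1470 CE.

1470 CE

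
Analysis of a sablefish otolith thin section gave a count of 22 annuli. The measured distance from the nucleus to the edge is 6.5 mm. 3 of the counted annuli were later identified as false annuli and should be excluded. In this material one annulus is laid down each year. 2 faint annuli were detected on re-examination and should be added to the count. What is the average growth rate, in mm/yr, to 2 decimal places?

0.31 mm/yr

After corrections the count is 22 − 3 + 2 = 21 annuli.
6.5 mm over 21 years gives 6.5 / 21 ≈ 0.31 mm/yr.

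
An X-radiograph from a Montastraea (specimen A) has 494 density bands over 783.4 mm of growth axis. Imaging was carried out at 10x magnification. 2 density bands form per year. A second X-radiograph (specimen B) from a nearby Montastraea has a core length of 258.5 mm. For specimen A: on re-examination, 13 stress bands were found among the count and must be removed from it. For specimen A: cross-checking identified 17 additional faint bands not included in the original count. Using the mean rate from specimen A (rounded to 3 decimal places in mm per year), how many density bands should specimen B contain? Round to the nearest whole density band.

164 density bands

Specimen A: after corrections the count is 494 − 13 + 17 = 498 density bands.
Specimen A: 498 density bands at 2 per year is 498 / 2 = 249 years.
A: Extension rate ≈ 783.4 / 249 = 3.146 mm/yr.
Specimen B: 258.5 mm / 3.146 mm per year = 82.17 years; at 2 density bands per year that is 82.17 × 2 ≈ 164 density bands.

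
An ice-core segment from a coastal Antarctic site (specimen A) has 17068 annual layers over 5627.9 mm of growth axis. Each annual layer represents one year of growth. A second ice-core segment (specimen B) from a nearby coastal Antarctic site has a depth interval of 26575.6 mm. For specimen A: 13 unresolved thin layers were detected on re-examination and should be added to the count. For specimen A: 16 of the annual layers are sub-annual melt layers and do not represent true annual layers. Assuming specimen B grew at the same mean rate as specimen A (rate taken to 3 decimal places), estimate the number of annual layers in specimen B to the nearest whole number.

80532 annual layers

Specimen A: adjusted count: 17068 − 16 + 13 = 17065 annual layers.
A: Mean rate = 5627.9 mm / 17065 years ≈ 0.330 mm per year.
Specimen B: 26575.6 mm / 0.330 mm per year = 80532.12 years ≈ 80532 annual layers.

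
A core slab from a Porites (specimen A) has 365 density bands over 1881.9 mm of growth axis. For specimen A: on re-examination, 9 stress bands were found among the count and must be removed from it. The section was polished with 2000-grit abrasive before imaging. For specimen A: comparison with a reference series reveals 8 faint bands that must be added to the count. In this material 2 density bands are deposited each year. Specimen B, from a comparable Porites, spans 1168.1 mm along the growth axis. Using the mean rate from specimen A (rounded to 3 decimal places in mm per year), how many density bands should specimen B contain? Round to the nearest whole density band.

226 density bands

Specimen A: adjusted count: 365 − 9 + 8 = 364 density bands.
Specimen A: with 2 density bands per year, 364 / 2 = 182 years.
A: 1881.9 mm over 182 years gives 1881.9 / 182 ≈ 10.340 mm per year.
B spans 1168.1 / 10.340 = 112.97 years; at 2 density bands per year that is 112.97 × 2 ≈ 226 density bands.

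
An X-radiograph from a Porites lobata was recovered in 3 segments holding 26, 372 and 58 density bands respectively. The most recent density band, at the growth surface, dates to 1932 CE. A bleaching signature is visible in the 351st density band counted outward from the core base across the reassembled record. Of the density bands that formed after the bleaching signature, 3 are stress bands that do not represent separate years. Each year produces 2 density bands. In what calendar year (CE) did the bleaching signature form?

1881 CE

Total density bands = 26 + 372 + 58 = 456.
456 − 351 = 105 density bands lie beyond the bleaching signature toward the growth surface.
Removing the 3 false density bands leaves 105 − 3 = 102 true density bands beyond the bleaching signature.
Dividing by 2 density bands per year: 102 / 2 = 51 years.
The density band at the growth surface is 1932 CE, so the bleaching signature dates to 1932 − 51 = 1881 CE.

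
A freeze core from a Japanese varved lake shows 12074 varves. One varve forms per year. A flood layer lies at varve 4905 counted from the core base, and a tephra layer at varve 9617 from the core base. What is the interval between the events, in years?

The two markers are separated by 9617 − 4905 = 4712 varves.
At one varve per year, 4712 years elapsed between them.

4712 years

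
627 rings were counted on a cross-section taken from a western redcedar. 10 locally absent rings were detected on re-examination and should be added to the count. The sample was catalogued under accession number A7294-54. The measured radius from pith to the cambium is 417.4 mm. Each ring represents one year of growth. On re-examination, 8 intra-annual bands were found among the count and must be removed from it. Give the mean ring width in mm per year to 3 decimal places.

0.664 mm per year

True ring count = 627 − 8 + 10 = 629.
417.4 mm over 629 years gives 417.4 / 629 ≈ 0.664 mm per year.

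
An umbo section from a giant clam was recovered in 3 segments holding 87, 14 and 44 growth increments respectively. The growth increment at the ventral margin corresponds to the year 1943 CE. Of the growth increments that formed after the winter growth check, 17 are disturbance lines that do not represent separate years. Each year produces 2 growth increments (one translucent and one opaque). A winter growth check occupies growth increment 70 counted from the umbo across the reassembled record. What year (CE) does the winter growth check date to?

Total growth increments = 87 + 14 + 44 = 145.
145 − 70 = 75 growth increments lie beyond the winter growth check toward the ventral margin.
Excluding 17 false growth increments: 75 − 17 = 58.
With 2 growth increments per year, 58 / 2 = 29 years.
Counting back 29 years from 1943 CE places the winter growth check in 1943 − 29 = 1914 CE.

1914 CE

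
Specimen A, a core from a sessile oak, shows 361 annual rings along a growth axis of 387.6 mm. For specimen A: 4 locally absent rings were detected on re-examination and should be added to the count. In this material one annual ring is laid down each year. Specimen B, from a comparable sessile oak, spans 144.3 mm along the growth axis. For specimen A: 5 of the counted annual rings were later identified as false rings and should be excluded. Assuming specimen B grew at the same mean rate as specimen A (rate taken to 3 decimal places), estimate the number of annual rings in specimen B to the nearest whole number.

Specimen A: correcting the raw count gives 361 − 5 + 4 = 360 true annual rings.
A: Extension rate ≈ 387.6 / 360 = 1.077 mm/year.
Specimen B: 144.3 mm / 1.077 mm per year = 133.98 years ≈ 134 annual rings.

134 annual rings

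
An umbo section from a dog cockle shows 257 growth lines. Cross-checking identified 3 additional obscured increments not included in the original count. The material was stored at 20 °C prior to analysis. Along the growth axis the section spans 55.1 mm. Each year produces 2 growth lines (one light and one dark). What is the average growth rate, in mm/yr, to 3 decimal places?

0.424 mm/yr

After corrections the count is 257 + 3 = 260 growth lines.
260 growth lines at 2 per year is 260 / 2 = 130 years.
Extension rate ≈ 55.1 / 130 = 0.424 mm/yr.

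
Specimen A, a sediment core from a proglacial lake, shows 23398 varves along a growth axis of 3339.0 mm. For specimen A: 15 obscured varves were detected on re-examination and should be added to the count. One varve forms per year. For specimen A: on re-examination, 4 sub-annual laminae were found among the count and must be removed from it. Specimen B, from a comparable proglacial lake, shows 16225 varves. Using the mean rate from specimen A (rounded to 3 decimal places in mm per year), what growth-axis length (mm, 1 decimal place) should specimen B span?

Specimen A: true varve count = 23398 − 4 + 15 = 23409.
A: Mean rate = 3339.0 mm / 23409 years ≈ 0.143 mm/yr.
B's length ≈ 0.143 × 16225 = 2320.2 mm.

2320.2 mm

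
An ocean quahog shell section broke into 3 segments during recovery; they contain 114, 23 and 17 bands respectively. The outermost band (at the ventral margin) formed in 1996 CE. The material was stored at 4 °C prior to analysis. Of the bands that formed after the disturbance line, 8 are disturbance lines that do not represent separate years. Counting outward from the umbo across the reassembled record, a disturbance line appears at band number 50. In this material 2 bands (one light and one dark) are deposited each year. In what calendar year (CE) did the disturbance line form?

1948 CE

Total bands = 114 + 23 + 17 = 154.
154 − 50 = 104 bands lie beyond the disturbance line toward the ventral margin.
Excluding 8 false bands: 104 − 8 = 96.
With 2 bands per year, 96 / 2 = 48 years.
Counting back 48 years from 1996 CE places the disturbance line in 1996 − 48 = 1948 CE.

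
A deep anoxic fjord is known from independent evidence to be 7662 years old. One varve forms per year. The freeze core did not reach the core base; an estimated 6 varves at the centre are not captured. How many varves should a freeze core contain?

One varve per year gives 7662 varves over 7662 years.
Less the 6 uncaptured varves: 7662 − 6 = 7656.

7656 varves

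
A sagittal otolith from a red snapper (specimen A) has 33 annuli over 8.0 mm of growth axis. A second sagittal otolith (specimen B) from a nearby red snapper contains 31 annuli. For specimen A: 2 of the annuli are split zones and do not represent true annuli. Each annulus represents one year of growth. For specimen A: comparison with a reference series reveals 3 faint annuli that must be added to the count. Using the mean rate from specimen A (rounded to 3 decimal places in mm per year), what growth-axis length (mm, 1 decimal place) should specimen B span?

Specimen A: adjusted count: 33 − 2 + 3 = 34 annuli.
A: 8.0 mm over 34 years gives 8.0 / 34 ≈ 0.235 mm/year.
B's length ≈ 0.235 × 31 = 7.3 mm.

7.3 mm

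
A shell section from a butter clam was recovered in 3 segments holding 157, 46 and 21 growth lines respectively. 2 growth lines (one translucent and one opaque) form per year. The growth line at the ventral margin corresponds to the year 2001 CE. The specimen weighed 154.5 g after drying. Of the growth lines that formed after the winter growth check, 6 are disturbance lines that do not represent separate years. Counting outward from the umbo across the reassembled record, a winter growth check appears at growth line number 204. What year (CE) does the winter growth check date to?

1994 CE

Total growth lines = 157 + 46 + 21 = 224.
Between growth line 204 and the ventral margin there are 224 − 204 = 20 growth lines.
Removing the 6 false growth lines leaves 20 − 6 = 14 true growth lines beyond the winter growth check.
14 growth lines at 2 per year is 14 / 2 = 7 years.
2001 − 7 = 1994 CE.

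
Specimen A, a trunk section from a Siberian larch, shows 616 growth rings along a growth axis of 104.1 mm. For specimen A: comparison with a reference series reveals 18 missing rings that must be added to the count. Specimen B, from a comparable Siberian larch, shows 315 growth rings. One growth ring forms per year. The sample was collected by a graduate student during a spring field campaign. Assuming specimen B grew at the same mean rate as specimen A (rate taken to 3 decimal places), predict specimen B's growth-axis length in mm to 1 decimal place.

51.7 mm

Specimen A: after corrections the count is 616 + 18 = 634 growth rings.
A: Mean rate = 104.1 mm / 634 years ≈ 0.164 mm/year.
Length of B = 0.164 × 315 = 51.7 mm.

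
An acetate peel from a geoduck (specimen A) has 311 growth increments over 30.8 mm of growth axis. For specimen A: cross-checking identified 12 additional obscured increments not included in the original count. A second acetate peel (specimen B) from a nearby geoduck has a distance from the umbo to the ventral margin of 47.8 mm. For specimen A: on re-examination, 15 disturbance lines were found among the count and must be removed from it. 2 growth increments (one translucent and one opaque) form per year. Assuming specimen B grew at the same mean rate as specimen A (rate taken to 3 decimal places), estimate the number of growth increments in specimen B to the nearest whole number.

478 growth increments

Specimen A: true growth increment count = 311 − 15 + 12 = 308.
Specimen A: with 2 growth increments per year, 308 / 2 = 154 years.
A: Extension rate ≈ 30.8 / 154 = 0.200 mm per year.
For B, 47.8 / 0.200 = 239.00 years; at 2 growth increments per year that is 239.00 × 2 ≈ 478 growth increments.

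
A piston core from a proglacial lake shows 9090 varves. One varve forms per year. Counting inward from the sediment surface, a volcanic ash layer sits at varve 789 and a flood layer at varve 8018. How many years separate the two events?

Separation: 8018 − 789 = 7229 varves.
One varve per year makes the interval 7229 years.

7229 years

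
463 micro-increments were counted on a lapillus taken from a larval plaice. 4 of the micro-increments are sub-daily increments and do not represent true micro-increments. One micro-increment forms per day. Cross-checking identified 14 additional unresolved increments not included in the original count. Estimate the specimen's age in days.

True micro-increment count = 463 − 4 + 14 = 473.
With a one-to-one micro-increment periodicity this is 473 days.

473 days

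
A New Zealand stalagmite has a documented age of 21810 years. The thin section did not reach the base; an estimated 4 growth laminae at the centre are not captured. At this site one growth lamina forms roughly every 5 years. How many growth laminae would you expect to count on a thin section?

4358 growth laminae

One growth lamina every 5 years means 21810 / 5 = 4362 growth laminae.
4362 − 4 missed = 4358 growth laminae expected in the prepared section.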